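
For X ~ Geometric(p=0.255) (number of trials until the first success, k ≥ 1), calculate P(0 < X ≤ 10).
0.947330

We have X ~ Geometric(p=0.255) (number of trials until the first success, k ≥ 1).

To find P(0 < X ≤ 10), we use:
P(0 < X ≤ 10) = P(X ≤ 10) - P(X ≤ 0)
                 = F(10) - F(0)
                 = 0.947330 - 0.000000
                 = 0.947330

So there's approximately a 94.7% chance that X falls in this range.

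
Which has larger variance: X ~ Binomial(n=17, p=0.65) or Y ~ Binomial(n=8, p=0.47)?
X has larger variance (3.8675 > 1.9928)

Compute the variance for each distribution:

X ~ Binomial(n=17, p=0.65):
Var(X) = 3.8675

Y ~ Binomial(n=8, p=0.47):
Var(Y) = 1.9928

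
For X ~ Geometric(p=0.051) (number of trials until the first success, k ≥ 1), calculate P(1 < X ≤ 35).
0.788927

We have X ~ Geometric(p=0.051) (number of trials until the first success, k ≥ 1).

To find P(1 < X ≤ 35), we use:
P(1 < X ≤ 35) = P(X ≤ 35) - P(X ≤ 1)
                 = F(35) - F(1)
                 = 0.839927 - 0.051000
                 = 0.788927

So there's approximately a 78.9% chance that X falls in this range.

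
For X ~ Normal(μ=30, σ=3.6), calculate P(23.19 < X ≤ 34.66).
0.872976

We have X ~ Normal(μ=30, σ=3.6).

To find P(23.19 < X ≤ 34.66), we use:
P(23.19 < X ≤ 34.66) = P(X ≤ 34.66) - P(X ≤ 23.19)
                 = F(34.66) - F(23.19)
                 = 0.902244 - 0.029268
                 = 0.872976

So there's approximately a 87.3% chance that X falls in this range.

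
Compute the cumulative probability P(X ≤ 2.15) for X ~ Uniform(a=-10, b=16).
0.467308

We have X ~ Uniform(a=-10, b=16).

The CDF gives us P(X ≤ k).

Using the CDF:
P(X ≤ 2.15) = 0.467308

This means there's approximately a 46.7% chance that X is at most 2.15.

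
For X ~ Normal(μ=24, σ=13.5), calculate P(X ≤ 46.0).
0.948410

We have X ~ Normal(μ=24, σ=13.5).

The CDF gives us P(X ≤ k).

Using the CDF:
P(X ≤ 46.0) = 0.948410

This means there's approximately a 94.8% chance that X is at most 46.0.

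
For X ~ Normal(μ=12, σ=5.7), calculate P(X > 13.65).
0.386109

We have X ~ Normal(μ=12, σ=5.7).

P(X > 13.65) = 1 - P(X ≤ 13.65)
                = 1 - F(13.65)
                = 1 - 0.613891
                = 0.386109

So there's approximately a 38.6% chance that X exceeds 13.65.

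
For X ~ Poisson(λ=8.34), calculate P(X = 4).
0.048132

We have X ~ Poisson(λ=8.34).

For a Poisson distribution, the PMF gives us the probability of each outcome.

Using the PMF formula:
P(X = 4) = 0.048132

Rounded to 4 decimal places: 0.0481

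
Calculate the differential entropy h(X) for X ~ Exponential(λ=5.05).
-0.6194 nats

We have X ~ Exponential(λ=5.05).

The differential entropy measures the uncertainty or information content of the distribution.

For an Exponential distribution with λ=5.05:
h(X) = -0.6194 nats

(In bits, this would be -0.8936 bits.)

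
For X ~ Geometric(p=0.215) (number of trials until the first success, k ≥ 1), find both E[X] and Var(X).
E[X] = 4.6512, Var(X) = 16.9822

We have X ~ Geometric(p=0.215) (number of trials until the first success, k ≥ 1).

For a Geometric distribution with p=0.215 (number of trials until the first success, k ≥ 1):

Expected value:
E[X] = 4.6512

Variance:
Var(X) = 16.9822

Standard deviation:
σ = √Var(X) = 4.1209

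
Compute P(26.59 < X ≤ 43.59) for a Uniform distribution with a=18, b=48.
0.566667

We have X ~ Uniform(a=18, b=48).

To find P(26.59 < X ≤ 43.59), we use:
P(26.59 < X ≤ 43.59) = P(X ≤ 43.59) - P(X ≤ 26.59)
                 = F(43.59) - F(26.59)
                 = 0.853000 - 0.286333
                 = 0.566667

So there's approximately a 56.7% chance that X falls in this range.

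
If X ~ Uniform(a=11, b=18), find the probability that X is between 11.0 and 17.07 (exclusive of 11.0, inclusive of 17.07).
0.867143

We have X ~ Uniform(a=11, b=18).

To find P(11.0 < X ≤ 17.07), we use:
P(11.0 < X ≤ 17.07) = P(X ≤ 17.07) - P(X ≤ 11.0)
                 = F(17.07) - F(11.0)
                 = 0.867143 - 0.000000
                 = 0.867143

So there's approximately a 86.7% chance that X falls in this range.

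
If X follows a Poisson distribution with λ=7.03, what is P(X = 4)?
0.090057

We have X ~ Poisson(λ=7.03).

For a Poisson distribution, the PMF gives us the probability of each outcome.

Using the PMF formula:
P(X = 4) = 0.090057

Rounded to 4 decimal places: 0.0901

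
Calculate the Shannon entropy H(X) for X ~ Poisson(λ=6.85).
2.3677 nats

We have X ~ Poisson(λ=6.85).

The Shannon entropy measures the uncertainty or information content of the distribution.

For a Poisson distribution with λ=6.85:
H(X) = 2.3677 nats

(In bits, this would be 3.4159 bits.)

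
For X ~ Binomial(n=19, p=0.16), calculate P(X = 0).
0.036417

We have X ~ Binomial(n=19, p=0.16).

For a Binomial distribution, the PMF gives us the probability of each outcome.

Using the PMF formula:
P(X = 0) = 0.036417

Rounded to 4 decimal places: 0.0364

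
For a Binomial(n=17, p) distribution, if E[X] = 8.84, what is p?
p = 0.52

For a Binomial(n, p) distribution:
E[X] = n × p

Given n = 17 and E[X] = 8.84:
8.84 = 17 × p
p = 8.84 / 17 = 0.52

Verification: Binomial(17, 0.52) has E[X] = 8.84 ✓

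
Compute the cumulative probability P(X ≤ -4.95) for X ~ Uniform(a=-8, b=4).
0.254167

We have X ~ Uniform(a=-8, b=4).

The CDF gives us P(X ≤ k).

Using the CDF:
P(X ≤ -4.95) = 0.254167

This means there's approximately a 25.4% chance that X is at most -4.95.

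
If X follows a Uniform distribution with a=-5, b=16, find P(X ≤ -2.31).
0.128095

We have X ~ Uniform(a=-5, b=16).

The CDF gives us P(X ≤ k).

Using the CDF:
P(X ≤ -2.31) = 0.128095

This means there's approximately a 12.8% chance that X is at most -2.31.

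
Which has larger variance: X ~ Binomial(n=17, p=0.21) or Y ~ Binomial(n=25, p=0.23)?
Y has larger variance (4.4275 > 2.8203)

Compute the variance for each distribution:

X ~ Binomial(n=17, p=0.21):
Var(X) = 2.8203

Y ~ Binomial(n=25, p=0.23):
Var(Y) = 4.4275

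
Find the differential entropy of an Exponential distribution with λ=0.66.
1.4155 nats

We have X ~ Exponential(λ=0.66).

The differential entropy measures the uncertainty or information content of the distribution.

For an Exponential distribution with λ=0.66:
h(X) = 1.4155 nats

(In bits, this would be 2.0422 bits.)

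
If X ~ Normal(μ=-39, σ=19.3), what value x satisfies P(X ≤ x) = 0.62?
-33.1042

We have X ~ Normal(μ=-39, σ=19.3).

We want to find x such that P(X ≤ x) = 0.62.

This is the 62nd percentile, which means 62% of values fall below this point.

Using the inverse CDF (quantile function):
x = F⁻¹(0.62) = -33.1042

Verification: P(X ≤ -33.1042) = 0.62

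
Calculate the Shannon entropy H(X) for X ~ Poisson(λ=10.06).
2.5645 nats

We have X ~ Poisson(λ=10.06).

The Shannon entropy measures the uncertainty or information content of the distribution.

For a Poisson distribution with λ=10.06:
H(X) = 2.5645 nats

(In bits, this would be 3.6997 bits.)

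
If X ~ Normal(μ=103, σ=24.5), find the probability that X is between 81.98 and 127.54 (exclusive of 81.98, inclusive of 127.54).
0.646282

We have X ~ Normal(μ=103, σ=24.5).

To find P(81.98 < X ≤ 127.54), we use:
P(81.98 < X ≤ 127.54) = P(X ≤ 127.54) - P(X ≤ 81.98)
                 = F(127.54) - F(81.98)
                 = 0.841739 - 0.195458
                 = 0.646282

So there's approximately a 64.6% chance that X falls in this range.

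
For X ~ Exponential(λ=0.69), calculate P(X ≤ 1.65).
0.679701

We have X ~ Exponential(λ=0.69).

The CDF gives us P(X ≤ k).

Using the CDF:
P(X ≤ 1.65) = 0.679701

This means there's approximately a 68.0% chance that X is at most 1.65.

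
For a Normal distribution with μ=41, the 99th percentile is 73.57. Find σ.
σ = 14.0005

For X ~ Normal(μ, σ), the p-th percentile satisfies x = μ + z_p × σ,
where z_p = Φ⁻¹(p) is the standard normal quantile.

Step 1: z_{0.99} = Φ⁻¹(0.99) = 2.3263

Step 2: Solve for σ:
73.57 = 41 + 2.3263 × σ
σ = (73.57 - 41) / 2.3263
σ = 32.57 / 2.3263
σ = 14.0005

Verification: μ + z × σ = 41 + 2.3263 × 14.0005 = 73.57 ✓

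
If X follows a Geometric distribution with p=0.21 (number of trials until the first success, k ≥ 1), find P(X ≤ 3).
0.506961

We have X ~ Geometric(p=0.21) (number of trials until the first success, k ≥ 1).

The CDF gives us P(X ≤ k).

Using the CDF:
P(X ≤ 3) = 0.506961

This means there's approximately a 50.7% chance that X is at most 3.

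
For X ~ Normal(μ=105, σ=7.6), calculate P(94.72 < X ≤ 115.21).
0.822345

We have X ~ Normal(μ=105, σ=7.6).

To find P(94.72 < X ≤ 115.21), we use:
P(94.72 < X ≤ 115.21) = P(X ≤ 115.21) - P(X ≤ 94.72)
                 = F(115.21) - F(94.72)
                 = 0.910432 - 0.088087
                 = 0.822345

So there's approximately a 82.2% chance that X falls in this range.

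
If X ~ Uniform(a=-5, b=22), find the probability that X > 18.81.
0.118148

We have X ~ Uniform(a=-5, b=22).

P(X > 18.81) = 1 - P(X ≤ 18.81)
                = 1 - F(18.81)
                = 1 - 0.881852
                = 0.118148

So there's approximately a 11.8% chance that X exceeds 18.81.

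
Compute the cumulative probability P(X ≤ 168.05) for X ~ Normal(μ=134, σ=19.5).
0.959608

We have X ~ Normal(μ=134, σ=19.5).

The CDF gives us P(X ≤ k).

Using the CDF:
P(X ≤ 168.05) = 0.959608

This means there's approximately a 96.0% chance that X is at most 168.05.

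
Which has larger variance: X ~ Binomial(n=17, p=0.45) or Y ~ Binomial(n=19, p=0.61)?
Y has larger variance (4.5201 > 4.2075)

Compute the variance for each distribution:

X ~ Binomial(n=17, p=0.45):
Var(X) = 4.2075

Y ~ Binomial(n=19, p=0.61):
Var(Y) = 4.5201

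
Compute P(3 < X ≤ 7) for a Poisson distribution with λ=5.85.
0.599261

We have X ~ Poisson(λ=5.85).

To find P(3 < X ≤ 7), we use:
P(3 < X ≤ 7) = P(X ≤ 7) - P(X ≤ 3)
                 = F(7) - F(3)
                 = 0.764360 - 0.165099
                 = 0.599261

So there's approximately a 59.9% chance that X falls in this range.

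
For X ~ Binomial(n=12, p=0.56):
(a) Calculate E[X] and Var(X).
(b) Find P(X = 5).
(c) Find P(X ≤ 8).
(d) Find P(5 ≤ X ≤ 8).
(a) E[X] = 6.7200, Var(X) = 2.9568
(b) P(X = 5) = 0.139262
(c) P(X ≤ 8) = 0.849824
(d) P(5 ≤ X ≤ 8) = 0.751069

We have X ~ Binomial(n=12, p=0.56).

(a) Moments:
E[X] = 6.7200
Var(X) = 2.9568
σ = √Var(X) = 1.7195

(b) Point probability using PMF:
P(X = 5) = 0.139262

(c) Cumulative probability using CDF:
P(X ≤ 8) = F(8) = 0.849824

(d) Range probability:
P(5 ≤ X ≤ 8) = P(X ≤ 8) - P(X ≤ 4)
                   = F(8) - F(4)
                   = 0.849824 - 0.098755
                   = 0.751069

This means approximately 75.1% of outcomes fall in the interval [5, 8].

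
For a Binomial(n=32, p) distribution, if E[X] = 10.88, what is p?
p = 0.34

For a Binomial(n, p) distribution:
E[X] = n × p

Given n = 32 and E[X] = 10.88:
10.88 = 32 × p
p = 10.88 / 32 = 0.34

Verification: Binomial(32, 0.34) has E[X] = 10.88 ✓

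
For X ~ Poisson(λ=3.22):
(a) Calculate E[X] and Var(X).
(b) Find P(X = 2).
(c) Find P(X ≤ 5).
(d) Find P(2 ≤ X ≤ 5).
(a) E[X] = 3.2200, Var(X) = 3.2200
(b) P(X = 2) = 0.207135
(c) P(X ≤ 5) = 0.892300
(d) P(2 ≤ X ≤ 5) = 0.723689

We have X ~ Poisson(λ=3.22).

(a) Moments:
E[X] = 3.2200
Var(X) = 3.2200
σ = √Var(X) = 1.7944

(b) Point probability using PMF:
P(X = 2) = 0.207135

(c) Cumulative probability using CDF:
P(X ≤ 5) = F(5) = 0.892300

(d) Range probability:
P(2 ≤ X ≤ 5) = P(X ≤ 5) - P(X ≤ 1)
                   = F(5) - F(1)
                   = 0.892300 - 0.168610
                   = 0.723689

This means approximately 72.4% of outcomes fall in the interval [2, 5].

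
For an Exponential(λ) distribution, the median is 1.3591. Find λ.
λ = 0.5100

For X ~ Exponential(λ), the CDF is F(x) = 1 - e^(-λx).
The median m satisfies F(m) = 0.5:
1 - e^(-λm) = 0.5
e^(-λm) = 0.5
λm = ln(2)
m = ln(2) / λ

Given m = 1.3591:
λ = ln(2) / 1.3591 = 0.693147 / 1.3591 = 0.5100

Verification: ln(2) / 0.5100 = 1.3591 ✓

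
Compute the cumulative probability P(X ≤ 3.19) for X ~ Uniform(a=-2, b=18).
0.259500

We have X ~ Uniform(a=-2, b=18).

The CDF gives us P(X ≤ k).

Using the CDF:
P(X ≤ 3.19) = 0.259500

This means there's approximately a 25.9% chance that X is at most 3.19.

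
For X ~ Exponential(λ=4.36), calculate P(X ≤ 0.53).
0.900818

We have X ~ Exponential(λ=4.36).

The CDF gives us P(X ≤ k).

Using the CDF:
P(X ≤ 0.53) = 0.900818

This means there's approximately a 90.1% chance that X is at most 0.53.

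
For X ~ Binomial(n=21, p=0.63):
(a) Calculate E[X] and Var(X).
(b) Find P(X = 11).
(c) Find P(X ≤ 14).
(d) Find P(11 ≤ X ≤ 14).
(a) E[X] = 13.2300, Var(X) = 4.8951
(b) P(X = 11) = 0.105242
(c) P(X ≤ 14) = 0.711788
(d) P(11 ≤ X ≤ 14) = 0.601872

We have X ~ Binomial(n=21, p=0.63).

(a) Moments:
E[X] = 13.2300
Var(X) = 4.8951
σ = √Var(X) = 2.2125

(b) Point probability using PMF:
P(X = 11) = 0.105242

(c) Cumulative probability using CDF:
P(X ≤ 14) = F(14) = 0.711788

(d) Range probability:
P(11 ≤ X ≤ 14) = P(X ≤ 14) - P(X ≤ 10)
                   = F(14) - F(10)
                   = 0.711788 - 0.109916
                   = 0.601872

This means approximately 60.2% of outcomes fall in the interval [11, 14].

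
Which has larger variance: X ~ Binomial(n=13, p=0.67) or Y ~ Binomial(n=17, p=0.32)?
Y has larger variance (3.6992 > 2.8743)

Compute the variance for each distribution:

X ~ Binomial(n=13, p=0.67):
Var(X) = 2.8743

Y ~ Binomial(n=17, p=0.32):
Var(Y) = 3.6992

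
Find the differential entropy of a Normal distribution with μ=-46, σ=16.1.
4.1978 nats

We have X ~ Normal(μ=-46, σ=16.1).

The differential entropy measures the uncertainty or information content of the distribution.

For a Normal distribution with μ=-46, σ=16.1:
h(X) = 4.1978 nats

(In bits, this would be 6.0561 bits.)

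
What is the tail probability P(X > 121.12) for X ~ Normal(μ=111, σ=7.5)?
0.088615

We have X ~ Normal(μ=111, σ=7.5).

P(X > 121.12) = 1 - P(X ≤ 121.12)
                = 1 - F(121.12)
                = 1 - 0.911385
                = 0.088615

So there's approximately a 8.9% chance that X exceeds 121.12.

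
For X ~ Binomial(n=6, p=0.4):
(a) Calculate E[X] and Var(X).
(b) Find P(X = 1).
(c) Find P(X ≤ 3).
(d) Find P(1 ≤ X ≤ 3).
(a) E[X] = 2.4000, Var(X) = 1.4400
(b) P(X = 1) = 0.186624
(c) P(X ≤ 3) = 0.820800
(d) P(1 ≤ X ≤ 3) = 0.774144

We have X ~ Binomial(n=6, p=0.4).

(a) Moments:
E[X] = 2.4000
Var(X) = 1.4400
σ = √Var(X) = 1.2000

(b) Point probability using PMF:
P(X = 1) = 0.186624

(c) Cumulative probability using CDF:
P(X ≤ 3) = F(3) = 0.820800

(d) Range probability:
P(1 ≤ X ≤ 3) = P(X ≤ 3) - P(X ≤ 0)
                   = F(3) - F(0)
                   = 0.820800 - 0.046656
                   = 0.774144

This means approximately 77.4% of outcomes fall in the interval [1, 3].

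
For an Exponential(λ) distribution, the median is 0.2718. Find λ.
λ = 2.5502

For X ~ Exponential(λ), the CDF is F(x) = 1 - e^(-λx).
The median m satisfies F(m) = 0.5:
1 - e^(-λm) = 0.5
e^(-λm) = 0.5
λm = ln(2)
m = ln(2) / λ

Given m = 0.2718:
λ = ln(2) / 0.2718 = 0.693147 / 0.2718 = 2.5502

Verification: ln(2) / 2.5502 = 0.2718 ✓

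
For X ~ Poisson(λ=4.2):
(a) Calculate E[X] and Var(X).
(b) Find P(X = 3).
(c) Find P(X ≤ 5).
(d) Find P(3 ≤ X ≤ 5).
(a) E[X] = 4.2000, Var(X) = 4.2000
(b) P(X = 3) = 0.185165
(c) P(X ≤ 5) = 0.753143
(d) P(3 ≤ X ≤ 5) = 0.542905

We have X ~ Poisson(λ=4.2).

(a) Moments:
E[X] = 4.2000
Var(X) = 4.2000
σ = √Var(X) = 2.0494

(b) Point probability using PMF:
P(X = 3) = 0.185165

(c) Cumulative probability using CDF:
P(X ≤ 5) = F(5) = 0.753143

(d) Range probability:
P(3 ≤ X ≤ 5) = P(X ≤ 5) - P(X ≤ 2)
                   = F(5) - F(2)
                   = 0.753143 - 0.210238
                   = 0.542905

This means approximately 54.3% of outcomes fall in the interval [3, 5].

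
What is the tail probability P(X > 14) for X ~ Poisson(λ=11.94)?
0.222574

We have X ~ Poisson(λ=11.94).

P(X > 14) = 1 - P(X ≤ 14)
                = 1 - F(14)
                = 1 - 0.777426
                = 0.222574

So there's approximately a 22.3% chance that X exceeds 14.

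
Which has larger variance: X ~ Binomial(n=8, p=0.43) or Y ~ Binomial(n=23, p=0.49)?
Y has larger variance (5.7477 > 1.9608)

Compute the variance for each distribution:

X ~ Binomial(n=8, p=0.43):
Var(X) = 1.9608

Y ~ Binomial(n=23, p=0.49):
Var(Y) = 5.7477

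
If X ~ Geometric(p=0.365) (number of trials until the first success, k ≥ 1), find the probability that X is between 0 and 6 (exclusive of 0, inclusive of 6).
0.934439

We have X ~ Geometric(p=0.365) (number of trials until the first success, k ≥ 1).

To find P(0 < X ≤ 6), we use:
P(0 < X ≤ 6) = P(X ≤ 6) - P(X ≤ 0)
                 = F(6) - F(0)
                 = 0.934439 - 0.000000
                 = 0.934439

So there's approximately a 93.4% chance that X falls in this range.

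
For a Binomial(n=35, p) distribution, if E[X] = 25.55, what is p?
p = 0.73

For a Binomial(n, p) distribution:
E[X] = n × p

Given n = 35 and E[X] = 25.55:
25.55 = 35 × p
p = 25.55 / 35 = 0.73

Verification: Binomial(35, 0.73) has E[X] = 25.55 ✓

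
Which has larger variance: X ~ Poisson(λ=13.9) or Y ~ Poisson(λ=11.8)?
X has larger variance (13.9000 > 11.8000)

Compute the variance for each distribution:

X ~ Poisson(λ=13.9):
Var(X) = 13.9000

Y ~ Poisson(λ=11.8):
Var(Y) = 11.8000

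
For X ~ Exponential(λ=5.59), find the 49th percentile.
0.1205

We have X ~ Exponential(λ=5.59).

We want to find x such that P(X ≤ x) = 0.49.

This is the 49th percentile, which means 49% of values fall below this point.

Using the inverse CDF (quantile function):
x = F⁻¹(0.49) = 0.1205

Verification: P(X ≤ 0.1205) = 0.49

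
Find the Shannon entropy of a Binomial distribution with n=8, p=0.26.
1.6112 nats

We have X ~ Binomial(n=8, p=0.26).

The Shannon entropy measures the uncertainty or information content of the distribution.

For a Binomial distribution with n=8, p=0.26:
H(X) = 1.6112 nats

(In bits, this would be 2.3245 bits.)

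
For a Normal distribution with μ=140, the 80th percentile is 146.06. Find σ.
σ = 7.2004

For X ~ Normal(μ, σ), the p-th percentile satisfies x = μ + z_p × σ,
where z_p = Φ⁻¹(p) is the standard normal quantile.

Step 1: z_{0.8} = Φ⁻¹(0.8) = 0.8416

Step 2: Solve for σ:
146.06 = 140 + 0.8416 × σ
σ = (146.06 - 140) / 0.8416
σ = 6.06 / 0.8416
σ = 7.2004

Verification: μ + z × σ = 140 + 0.8416 × 7.2004 = 146.06 ✓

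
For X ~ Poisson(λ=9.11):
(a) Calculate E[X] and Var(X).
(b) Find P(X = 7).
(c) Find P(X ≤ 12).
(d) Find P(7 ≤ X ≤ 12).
(a) E[X] = 9.1100, Var(X) = 9.1100
(b) P(X = 7) = 0.114229
(c) P(X ≤ 12) = 0.867623
(d) P(7 ≤ X ≤ 12) = 0.670679

We have X ~ Poisson(λ=9.11).

(a) Moments:
E[X] = 9.1100
Var(X) = 9.1100
σ = √Var(X) = 3.0183

(b) Point probability using PMF:
P(X = 7) = 0.114229

(c) Cumulative probability using CDF:
P(X ≤ 12) = F(12) = 0.867623

(d) Range probability:
P(7 ≤ X ≤ 12) = P(X ≤ 12) - P(X ≤ 6)
                   = F(12) - F(6)
                   = 0.867623 - 0.196944
                   = 0.670679

This means approximately 67.1% of outcomes fall in the interval [7, 12].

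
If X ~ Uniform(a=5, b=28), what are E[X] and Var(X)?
E[X] = 16.5000, Var(X) = 44.0833

We have X ~ Uniform(a=5, b=28).

For a Uniform distribution with a=5, b=28:

Expected value:
E[X] = 16.5000

Variance:
Var(X) = 44.0833

Standard deviation:
σ = √Var(X) = 6.6395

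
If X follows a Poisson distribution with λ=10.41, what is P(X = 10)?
0.124091

We have X ~ Poisson(λ=10.41).

For a Poisson distribution, the PMF gives us the probability of each outcome.

Using the PMF formula:
P(X = 10) = 0.124091

Rounded to 4 decimal places: 0.1241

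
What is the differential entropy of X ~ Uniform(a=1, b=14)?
2.5649 nats

We have X ~ Uniform(a=1, b=14).

The differential entropy measures the uncertainty or information content of the distribution.

For a Uniform distribution with a=1, b=14:
h(X) = 2.5649 nats

(In bits, this would be 3.7004 bits.)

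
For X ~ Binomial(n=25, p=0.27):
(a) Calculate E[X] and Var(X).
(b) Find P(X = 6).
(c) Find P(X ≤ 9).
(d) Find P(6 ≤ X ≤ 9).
(a) E[X] = 6.7500, Var(X) = 4.9275
(b) P(X = 6) = 0.173594
(c) P(X ≤ 9) = 0.889859
(d) P(6 ≤ X ≤ 9) = 0.594219

We have X ~ Binomial(n=25, p=0.27).

(a) Moments:
E[X] = 6.7500
Var(X) = 4.9275
σ = √Var(X) = 2.2198

(b) Point probability using PMF:
P(X = 6) = 0.173594

(c) Cumulative probability using CDF:
P(X ≤ 9) = F(9) = 0.889859

(d) Range probability:
P(6 ≤ X ≤ 9) = P(X ≤ 9) - P(X ≤ 5)
                   = F(9) - F(5)
                   = 0.889859 - 0.295640
                   = 0.594219

This means approximately 59.4% of outcomes fall in the interval [6, 9].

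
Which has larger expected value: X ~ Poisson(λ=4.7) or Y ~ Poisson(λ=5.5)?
Y has larger mean (5.5000 > 4.7000)

Compute the expected value for each distribution:

X ~ Poisson(λ=4.7):
E[X] = 4.7000

Y ~ Poisson(λ=5.5):
E[Y] = 5.5000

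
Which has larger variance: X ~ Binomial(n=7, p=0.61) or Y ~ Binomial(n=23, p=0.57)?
Y has larger variance (5.6373 > 1.6653)

Compute the variance for each distribution:

X ~ Binomial(n=7, p=0.61):
Var(X) = 1.6653

Y ~ Binomial(n=23, p=0.57):
Var(Y) = 5.6373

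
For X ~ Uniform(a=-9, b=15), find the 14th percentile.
-5.6400

We have X ~ Uniform(a=-9, b=15).

We want to find x such that P(X ≤ x) = 0.14.

This is the 14th percentile, which means 14% of values fall below this point.

Using the inverse CDF (quantile function):
x = F⁻¹(0.14) = -5.6400

Verification: P(X ≤ -5.6400) = 0.14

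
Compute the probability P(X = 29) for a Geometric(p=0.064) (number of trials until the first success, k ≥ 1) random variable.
0.010044

We have X ~ Geometric(p=0.064) (number of trials until the first success, k ≥ 1).

For a Geometric distribution, the PMF gives us the probability of each outcome.

Using the PMF formula:
P(X = 29) = 0.010044

Rounded to 4 decimal places: 0.0100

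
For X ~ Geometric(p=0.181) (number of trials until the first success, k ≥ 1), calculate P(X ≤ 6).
0.698211

We have X ~ Geometric(p=0.181) (number of trials until the first success, k ≥ 1).

The CDF gives us P(X ≤ k).

Using the CDF:
P(X ≤ 6) = 0.698211

This means there's approximately a 69.8% chance that X is at most 6.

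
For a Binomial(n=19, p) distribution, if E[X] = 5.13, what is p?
p = 0.27

For a Binomial(n, p) distribution:
E[X] = n × p

Given n = 19 and E[X] = 5.13:
5.13 = 19 × p
p = 5.13 / 19 = 0.27

Verification: Binomial(19, 0.27) has E[X] = 5.13 ✓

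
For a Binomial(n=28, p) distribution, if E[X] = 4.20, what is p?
p = 0.15

For a Binomial(n, p) distribution:
E[X] = n × p

Given n = 28 and E[X] = 4.20:
4.20 = 28 × p
p = 4.20 / 28 = 0.15

Verification: Binomial(28, 0.15) has E[X] = 4.20 ✓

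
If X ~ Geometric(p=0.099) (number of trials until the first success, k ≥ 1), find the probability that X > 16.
0.188624

We have X ~ Geometric(p=0.099) (number of trials until the first success, k ≥ 1).

P(X > 16) = 1 - P(X ≤ 16)
                = 1 - F(16)
                = 1 - 0.811376
                = 0.188624

So there's approximately a 18.9% chance that X exceeds 16.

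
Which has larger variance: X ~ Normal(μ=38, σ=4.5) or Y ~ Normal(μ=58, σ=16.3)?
Y has larger variance (265.6900 > 20.2500)

Compute the variance for each distribution:

X ~ Normal(μ=38, σ=4.5):
Var(X) = 20.2500

Y ~ Normal(μ=58, σ=16.3):
Var(Y) = 265.6900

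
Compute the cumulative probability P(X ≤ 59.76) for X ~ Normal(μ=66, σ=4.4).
0.078069

We have X ~ Normal(μ=66, σ=4.4).

The CDF gives us P(X ≤ k).

Using the CDF:
P(X ≤ 59.76) = 0.078069

This means there's approximately a 7.8% chance that X is at most 59.76.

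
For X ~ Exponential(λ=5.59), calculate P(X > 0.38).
0.119529

We have X ~ Exponential(λ=5.59).

P(X > 0.38) = 1 - P(X ≤ 0.38)
                = 1 - F(0.38)
                = 1 - 0.880471
                = 0.119529

So there's approximately a 12.0% chance that X exceeds 0.38.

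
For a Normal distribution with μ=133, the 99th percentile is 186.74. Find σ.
σ = 23.1006

For X ~ Normal(μ, σ), the p-th percentile satisfies x = μ + z_p × σ,
where z_p = Φ⁻¹(p) is the standard normal quantile.

Step 1: z_{0.99} = Φ⁻¹(0.99) = 2.3263

Step 2: Solve for σ:
186.74 = 133 + 2.3263 × σ
σ = (186.74 - 133) / 2.3263
σ = 53.74 / 2.3263
σ = 23.1006

Verification: μ + z × σ = 133 + 2.3263 × 23.1006 = 186.74 ✓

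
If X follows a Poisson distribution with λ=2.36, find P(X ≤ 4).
0.909081

We have X ~ Poisson(λ=2.36).

The CDF gives us P(X ≤ k).

Using the CDF:
P(X ≤ 4) = 0.909081

This means there's approximately a 90.9% chance that X is at most 4.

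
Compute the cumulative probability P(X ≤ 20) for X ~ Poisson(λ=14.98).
0.917863

We have X ~ Poisson(λ=14.98).

The CDF gives us P(X ≤ k).

Using the CDF:
P(X ≤ 20) = 0.917863

This means there's approximately a 91.8% chance that X is at most 20.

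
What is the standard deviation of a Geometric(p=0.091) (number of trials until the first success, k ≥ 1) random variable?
10.4771

We have X ~ Geometric(p=0.091) (number of trials until the first success, k ≥ 1).

For a Geometric distribution with p=0.091 (number of trials until the first success, k ≥ 1):
σ = √Var(X) = 10.4771

The standard deviation is the square root of the variance.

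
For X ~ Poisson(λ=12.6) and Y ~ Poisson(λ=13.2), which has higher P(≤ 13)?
X has higher probability (P(X ≤ 13) = 0.6169 > P(Y ≤ 13) = 0.5511)

Compute P(≤ 13) for each distribution:

X ~ Poisson(λ=12.6):
P(X ≤ 13) = 0.6169

Y ~ Poisson(λ=13.2):
P(Y ≤ 13) = 0.5511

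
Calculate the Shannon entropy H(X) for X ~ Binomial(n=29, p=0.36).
2.3674 nats

We have X ~ Binomial(n=29, p=0.36).

The Shannon entropy measures the uncertainty or information content of the distribution.

For a Binomial distribution with n=29, p=0.36:
H(X) = 2.3674 nats

(In bits, this would be 3.4155 bits.)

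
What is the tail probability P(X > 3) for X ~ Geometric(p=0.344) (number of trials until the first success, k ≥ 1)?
0.282300

We have X ~ Geometric(p=0.344) (number of trials until the first success, k ≥ 1).

P(X > 3) = 1 - P(X ≤ 3)
                = 1 - F(3)
                = 1 - 0.717700
                = 0.282300

So there's approximately a 28.2% chance that X exceeds 3.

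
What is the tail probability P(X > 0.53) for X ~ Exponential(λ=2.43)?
0.275849

We have X ~ Exponential(λ=2.43).

P(X > 0.53) = 1 - P(X ≤ 0.53)
                = 1 - F(0.53)
                = 1 - 0.724151
                = 0.275849

So there's approximately a 27.6% chance that X exceeds 0.53.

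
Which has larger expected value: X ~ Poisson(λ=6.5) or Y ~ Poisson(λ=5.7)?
X has larger mean (6.5000 > 5.7000)

Compute the expected value for each distribution:

X ~ Poisson(λ=6.5):
E[X] = 6.5000

Y ~ Poisson(λ=5.7):
E[Y] = 5.7000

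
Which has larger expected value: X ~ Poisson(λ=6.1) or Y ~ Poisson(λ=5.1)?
X has larger mean (6.1000 > 5.1000)

Compute the expected value for each distribution:

X ~ Poisson(λ=6.1):
E[X] = 6.1000

Y ~ Poisson(λ=5.1):
E[Y] = 5.1000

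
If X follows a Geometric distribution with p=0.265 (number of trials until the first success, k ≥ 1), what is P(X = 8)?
0.030708

We have X ~ Geometric(p=0.265) (number of trials until the first success, k ≥ 1).

For a Geometric distribution, the PMF gives us the probability of each outcome.

Using the PMF formula:
P(X = 8) = 0.030708

Rounded to 4 decimal places: 0.0307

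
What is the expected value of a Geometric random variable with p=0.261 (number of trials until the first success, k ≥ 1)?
3.8314

We have X ~ Geometric(p=0.261) (number of trials until the first success, k ≥ 1).

For a Geometric distribution with p=0.261 (number of trials until the first success, k ≥ 1):
E[X] = 3.8314

This is the expected (average) value of X.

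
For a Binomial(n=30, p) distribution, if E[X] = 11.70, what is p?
p = 0.39

For a Binomial(n, p) distribution:
E[X] = n × p

Given n = 30 and E[X] = 11.70:
11.70 = 30 × p
p = 11.70 / 30 = 0.39

Verification: Binomial(30, 0.39) has E[X] = 11.70 ✓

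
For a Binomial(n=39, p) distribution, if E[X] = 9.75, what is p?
p = 0.25

For a Binomial(n, p) distribution:
E[X] = n × p

Given n = 39 and E[X] = 9.75:
9.75 = 39 × p
p = 9.75 / 39 = 0.25

Verification: Binomial(39, 0.25) has E[X] = 9.75 ✓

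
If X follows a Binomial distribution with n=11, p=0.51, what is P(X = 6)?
0.229638

We have X ~ Binomial(n=11, p=0.51).

For a Binomial distribution, the PMF gives us the probability of each outcome.

Using the PMF formula:
P(X = 6) = 0.229638

Rounded to 4 decimal places: 0.2296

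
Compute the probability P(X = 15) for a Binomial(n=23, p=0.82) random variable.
0.027534

We have X ~ Binomial(n=23, p=0.82).

For a Binomial distribution, the PMF gives us the probability of each outcome.

Using the PMF formula:
P(X = 15) = 0.027534

Rounded to 4 decimal places: 0.0275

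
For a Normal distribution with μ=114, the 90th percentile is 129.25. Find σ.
σ = 11.8996

For X ~ Normal(μ, σ), the p-th percentile satisfies x = μ + z_p × σ,
where z_p = Φ⁻¹(p) is the standard normal quantile.

Step 1: z_{0.9} = Φ⁻¹(0.9) = 1.2816

Step 2: Solve for σ:
129.25 = 114 + 1.2816 × σ
σ = (129.25 - 114) / 1.2816
σ = 15.25 / 1.2816
σ = 11.8996

Verification: μ + z × σ = 114 + 1.2816 × 11.8996 = 129.25 ✓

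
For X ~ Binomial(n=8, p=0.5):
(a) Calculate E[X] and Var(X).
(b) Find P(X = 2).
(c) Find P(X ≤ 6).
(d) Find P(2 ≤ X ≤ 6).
(a) E[X] = 4.0000, Var(X) = 2.0000
(b) P(X = 2) = 0.109375
(c) P(X ≤ 6) = 0.964844
(d) P(2 ≤ X ≤ 6) = 0.929688

We have X ~ Binomial(n=8, p=0.5).

(a) Moments:
E[X] = 4.0000
Var(X) = 2.0000
σ = √Var(X) = 1.4142

(b) Point probability using PMF:
P(X = 2) = 0.109375

(c) Cumulative probability using CDF:
P(X ≤ 6) = F(6) = 0.964844

(d) Range probability:
P(2 ≤ X ≤ 6) = P(X ≤ 6) - P(X ≤ 1)
                   = F(6) - F(1)
                   = 0.964844 - 0.035156
                   = 0.929688

This means approximately 93.0% of outcomes fall in the interval [2, 6].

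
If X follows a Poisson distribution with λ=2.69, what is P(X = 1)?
0.182600

We have X ~ Poisson(λ=2.69).

For a Poisson distribution, the PMF gives us the probability of each outcome.

Using the PMF formula:
P(X = 1) = 0.182600

Rounded to 4 decimal places: 0.1826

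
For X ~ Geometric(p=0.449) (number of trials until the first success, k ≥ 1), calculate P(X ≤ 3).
0.832716

We have X ~ Geometric(p=0.449) (number of trials until the first success, k ≥ 1).

The CDF gives us P(X ≤ k).

Using the CDF:
P(X ≤ 3) = 0.832716

This means there's approximately a 83.3% chance that X is at most 3.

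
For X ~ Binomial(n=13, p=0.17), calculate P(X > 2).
0.384751

We have X ~ Binomial(n=13, p=0.17).

P(X > 2) = 1 - P(X ≤ 2)
                = 1 - F(2)
                = 1 - 0.615249
                = 0.384751

So there's approximately a 38.5% chance that X exceeds 2.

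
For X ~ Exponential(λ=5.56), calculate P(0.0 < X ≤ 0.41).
0.897675

We have X ~ Exponential(λ=5.56).

To find P(0.0 < X ≤ 0.41), we use:
P(0.0 < X ≤ 0.41) = P(X ≤ 0.41) - P(X ≤ 0.0)
                 = F(0.41) - F(0.0)
                 = 0.897675 - 0.000000
                 = 0.897675

So there's approximately a 89.8% chance that X falls in this range.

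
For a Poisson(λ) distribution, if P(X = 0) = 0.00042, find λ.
λ = 7.7753

For a Poisson(λ) distribution, the PMF at 0 is:
P(X = 0) = λ^0 e^(-λ) / 0! = e^(-λ)

Given P(X = 0) = 0.00042:
e^(-λ) = 0.00042
-λ = ln(0.00042)
λ = -ln(0.00042) = 7.7753

Verification: e^(-7.7753) = 0.00042 ✓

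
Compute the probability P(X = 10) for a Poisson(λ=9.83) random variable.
0.124927

We have X ~ Poisson(λ=9.83).

For a Poisson distribution, the PMF gives us the probability of each outcome.

Using the PMF formula:
P(X = 10) = 0.124927

Rounded to 4 decimal places: 0.1249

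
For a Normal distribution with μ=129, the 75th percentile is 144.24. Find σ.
σ = 22.5949

For X ~ Normal(μ, σ), the p-th percentile satisfies x = μ + z_p × σ,
where z_p = Φ⁻¹(p) is the standard normal quantile.

Step 1: z_{0.75} = Φ⁻¹(0.75) = 0.6745

Step 2: Solve for σ:
144.24 = 129 + 0.6745 × σ
σ = (144.24 - 129) / 0.6745
σ = 15.24 / 0.6745
σ = 22.5949

Verification: μ + z × σ = 129 + 0.6745 × 22.5949 = 144.24 ✓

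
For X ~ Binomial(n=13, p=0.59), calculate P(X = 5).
0.073470

We have X ~ Binomial(n=13, p=0.59).

For a Binomial distribution, the PMF gives us the probability of each outcome.

Using the PMF formula:
P(X = 5) = 0.073470

Rounded to 4 decimal places: 0.0735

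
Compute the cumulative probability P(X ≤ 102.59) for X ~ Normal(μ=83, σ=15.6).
0.895400

We have X ~ Normal(μ=83, σ=15.6).

The CDF gives us P(X ≤ k).

Using the CDF:
P(X ≤ 102.59) = 0.895400

This means there's approximately a 89.5% chance that X is at most 102.59.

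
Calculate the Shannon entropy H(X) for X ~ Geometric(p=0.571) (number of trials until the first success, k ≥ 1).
1.1962 nats

We have X ~ Geometric(p=0.571) (number of trials until the first success, k ≥ 1).

The Shannon entropy measures the uncertainty or information content of the distribution.

For a Geometric distribution with p=0.571 (number of trials until the first success, k ≥ 1):
H(X) = 1.1962 nats

(In bits, this would be 1.7258 bits.)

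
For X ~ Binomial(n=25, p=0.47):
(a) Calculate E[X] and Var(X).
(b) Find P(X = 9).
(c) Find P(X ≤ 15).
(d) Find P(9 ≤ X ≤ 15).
(a) E[X] = 11.7500, Var(X) = 6.2275
(b) P(X = 9) = 0.088625
(c) P(X ≤ 15) = 0.933683
(d) P(9 ≤ X ≤ 15) = 0.838274

We have X ~ Binomial(n=25, p=0.47).

(a) Moments:
E[X] = 11.7500
Var(X) = 6.2275
σ = √Var(X) = 2.4955

(b) Point probability using PMF:
P(X = 9) = 0.088625

(c) Cumulative probability using CDF:
P(X ≤ 15) = F(15) = 0.933683

(d) Range probability:
P(9 ≤ X ≤ 15) = P(X ≤ 15) - P(X ≤ 8)
                   = F(15) - F(8)
                   = 0.933683 - 0.095408
                   = 0.838274

This means approximately 83.8% of outcomes fall in the interval [9, 15].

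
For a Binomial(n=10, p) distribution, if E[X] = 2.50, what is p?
p = 0.25

For a Binomial(n, p) distribution:
E[X] = n × p

Given n = 10 and E[X] = 2.50:
2.50 = 10 × p
p = 2.50 / 10 = 0.25

Verification: Binomial(10, 0.25) has E[X] = 2.50 ✓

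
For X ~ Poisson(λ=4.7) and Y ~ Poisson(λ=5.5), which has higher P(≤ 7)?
X has higher probability (P(X ≤ 7) = 0.8960 > P(Y ≤ 7) = 0.8095)

Compute P(≤ 7) for each distribution:

X ~ Poisson(λ=4.7):
P(X ≤ 7) = 0.8960

Y ~ Poisson(λ=5.5):
P(Y ≤ 7) = 0.8095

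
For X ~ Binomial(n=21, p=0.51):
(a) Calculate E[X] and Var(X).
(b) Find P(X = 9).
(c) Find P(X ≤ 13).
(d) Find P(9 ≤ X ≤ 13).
(a) E[X] = 10.7100, Var(X) = 5.2479
(b) P(X = 9) = 0.131440
(c) P(X ≤ 13) = 0.888904
(d) P(9 ≤ X ≤ 13) = 0.721463

We have X ~ Binomial(n=21, p=0.51).

(a) Moments:
E[X] = 10.7100
Var(X) = 5.2479
σ = √Var(X) = 2.2908

(b) Point probability using PMF:
P(X = 9) = 0.131440

(c) Cumulative probability using CDF:
P(X ≤ 13) = F(13) = 0.888904

(d) Range probability:
P(9 ≤ X ≤ 13) = P(X ≤ 13) - P(X ≤ 8)
                   = F(13) - F(8)
                   = 0.888904 - 0.167441
                   = 0.721463

This means approximately 72.1% of outcomes fall in the interval [9, 13].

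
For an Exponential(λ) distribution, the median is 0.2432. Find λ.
λ = 2.8501

For X ~ Exponential(λ), the CDF is F(x) = 1 - e^(-λx).
The median m satisfies F(m) = 0.5:
1 - e^(-λm) = 0.5
e^(-λm) = 0.5
λm = ln(2)
m = ln(2) / λ

Given m = 0.2432:
λ = ln(2) / 0.2432 = 0.693147 / 0.2432 = 2.8501

Verification: ln(2) / 2.8501 = 0.2432 ✓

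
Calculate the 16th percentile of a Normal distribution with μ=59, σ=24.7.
34.4369

We have X ~ Normal(μ=59, σ=24.7).

We want to find x such that P(X ≤ x) = 0.16.

This is the 16th percentile, which means 16% of values fall below this point.

Using the inverse CDF (quantile function):
x = F⁻¹(0.16) = 34.4369

Verification: P(X ≤ 34.4369) = 0.16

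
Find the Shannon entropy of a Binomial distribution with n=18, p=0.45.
2.1654 nats

We have X ~ Binomial(n=18, p=0.45).

The Shannon entropy measures the uncertainty or information content of the distribution.

For a Binomial distribution with n=18, p=0.45:
H(X) = 2.1654 nats

(In bits, this would be 3.1241 bits.)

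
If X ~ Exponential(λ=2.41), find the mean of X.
0.4149

We have X ~ Exponential(λ=2.41).

For an Exponential distribution with λ=2.41:
E[X] = 0.4149

This is the expected (average) value of X.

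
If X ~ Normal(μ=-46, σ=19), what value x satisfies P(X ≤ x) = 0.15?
-65.6922

We have X ~ Normal(μ=-46, σ=19).

We want to find x such that P(X ≤ x) = 0.15.

This is the 15th percentile, which means 15% of values fall below this point.

Using the inverse CDF (quantile function):
x = F⁻¹(0.15) = -65.6922

Verification: P(X ≤ -65.6922) = 0.15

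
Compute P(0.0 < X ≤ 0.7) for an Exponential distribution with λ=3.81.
0.930540

We have X ~ Exponential(λ=3.81).

To find P(0.0 < X ≤ 0.7), we use:
P(0.0 < X ≤ 0.7) = P(X ≤ 0.7) - P(X ≤ 0.0)
                 = F(0.7) - F(0.0)
                 = 0.930540 - 0.000000
                 = 0.930540

So there's approximately a 93.1% chance that X falls in this range.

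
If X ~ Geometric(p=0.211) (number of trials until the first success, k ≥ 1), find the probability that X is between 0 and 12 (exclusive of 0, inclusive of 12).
0.941800

We have X ~ Geometric(p=0.211) (number of trials until the first success, k ≥ 1).

To find P(0 < X ≤ 12), we use:
P(0 < X ≤ 12) = P(X ≤ 12) - P(X ≤ 0)
                 = F(12) - F(0)
                 = 0.941800 - 0.000000
                 = 0.941800

So there's approximately a 94.2% chance that X falls in this range.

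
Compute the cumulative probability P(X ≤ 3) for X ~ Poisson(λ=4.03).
0.427631

We have X ~ Poisson(λ=4.03).

The CDF gives us P(X ≤ k).

Using the CDF:
P(X ≤ 3) = 0.427631

This means there's approximately a 42.8% chance that X is at most 3.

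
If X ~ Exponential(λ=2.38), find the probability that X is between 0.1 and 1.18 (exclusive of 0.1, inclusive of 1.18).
0.727901

We have X ~ Exponential(λ=2.38).

To find P(0.1 < X ≤ 1.18), we use:
P(0.1 < X ≤ 1.18) = P(X ≤ 1.18) - P(X ≤ 0.1)
                 = F(1.18) - F(0.1)
                 = 0.939699 - 0.211797
                 = 0.727901

So there's approximately a 72.8% chance that X falls in this range.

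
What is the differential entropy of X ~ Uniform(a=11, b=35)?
3.1781 nats

We have X ~ Uniform(a=11, b=35).

The differential entropy measures the uncertainty or information content of the distribution.

For a Uniform distribution with a=11, b=35:
h(X) = 3.1781 nats

(In bits, this would be 4.5850 bits.)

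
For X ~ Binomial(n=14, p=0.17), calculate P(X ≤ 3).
0.796204

We have X ~ Binomial(n=14, p=0.17).

The CDF gives us P(X ≤ k).

Using the CDF:
P(X ≤ 3) = 0.796204

This means there's approximately a 79.6% chance that X is at most 3.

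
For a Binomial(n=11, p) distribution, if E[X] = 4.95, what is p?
p = 0.45

For a Binomial(n, p) distribution:
E[X] = n × p

Given n = 11 and E[X] = 4.95:
4.95 = 11 × p
p = 4.95 / 11 = 0.45

Verification: Binomial(11, 0.45) has E[X] = 4.95 ✓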